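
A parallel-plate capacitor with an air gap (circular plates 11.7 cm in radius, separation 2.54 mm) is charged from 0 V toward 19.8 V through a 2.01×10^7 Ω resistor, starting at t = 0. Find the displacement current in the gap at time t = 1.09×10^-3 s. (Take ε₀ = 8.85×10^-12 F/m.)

6.86×10^-7 A

C = ε₀A/d = (8.85×10^-12)(0.04301)/(2.54×10^-3) = 1.499×10^-10 F, so τ = RC = 3.013×10^-3 s.
The conduction current is I(t) = (V₀/R) e^(−t/τ), and the displacement current between the plates equals it.
t/τ = 0.3618; I_d = (19.8/2.01×10^7) · e^(−0.3618) = (9.851×10^-7)(0.6964) = 6.86×10^-7 A.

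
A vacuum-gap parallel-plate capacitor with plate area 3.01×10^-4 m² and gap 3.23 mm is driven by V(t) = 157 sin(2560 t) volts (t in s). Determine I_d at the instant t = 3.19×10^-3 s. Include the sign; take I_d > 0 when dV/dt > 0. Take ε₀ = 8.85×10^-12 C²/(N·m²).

-1.02×10^-7 A

C = ε₀A/d = (8.85×10^-12)(3.01×10^-4)/(3.23×10^-3) = 8.247×10^-13 F. dV/dt = V₀ω·cos(ωt); at ωt = 8.1664 rad this factor is -0.3074.
I_d = C dV/dt = (8.247×10^-13)(157)(2560)(-0.3074) = -1.02×10^-7 A.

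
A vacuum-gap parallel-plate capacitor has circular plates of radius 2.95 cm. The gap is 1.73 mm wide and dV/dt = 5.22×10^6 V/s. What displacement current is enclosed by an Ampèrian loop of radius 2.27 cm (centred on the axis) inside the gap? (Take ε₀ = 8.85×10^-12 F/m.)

dE/dt = (dV/dt)/d = 3.017×10^9 V/(m·s); I_d = ε₀(πR²)(dE/dt) = (8.85×10^-12)(2.734×10^-3)(3.017×10^9) = 7.300×10^-5 A.
Through an area πr² the displacement current is I_d·(πr²/πR²) = I_d (r/R)² = 4.32×10^-5 A.

4.32×10^-5 A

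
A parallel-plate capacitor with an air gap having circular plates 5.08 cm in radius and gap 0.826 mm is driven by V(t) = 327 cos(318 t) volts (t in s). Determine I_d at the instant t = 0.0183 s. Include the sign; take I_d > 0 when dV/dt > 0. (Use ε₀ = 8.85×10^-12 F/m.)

4.04×10^-6 A

dV/dt = (327)(318)·−sin(5.8194) = 4.652×10^4 V/s.
I_d = C dV/dt with C = ε₀A/d = (8.85×10^-12)(8.107×10^-3)/(8.26×10^-4) = 8.686×10^-11 F, so I_d = (8.686×10^-11)(4.652×10^4) = 4.04×10^-6 A.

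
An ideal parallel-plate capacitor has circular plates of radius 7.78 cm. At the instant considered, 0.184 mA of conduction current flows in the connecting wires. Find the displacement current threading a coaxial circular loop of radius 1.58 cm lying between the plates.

No conduction current crosses the gap, so I_d there equals the 1.84×10^-4 A in the leads.
Since J_d is uniform, the enclosed fraction is (r/R)² = 0.04124, giving I_d,enc = 7.59×10^-6 A.

7.59×10^-6 A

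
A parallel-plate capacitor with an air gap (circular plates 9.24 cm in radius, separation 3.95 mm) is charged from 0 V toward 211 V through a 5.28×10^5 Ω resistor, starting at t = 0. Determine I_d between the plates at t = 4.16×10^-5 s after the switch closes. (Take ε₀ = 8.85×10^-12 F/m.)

With C = ε₀A/d = (8.85×10^-12)(0.02682)/(3.95×10^-3) = 6.009×10^-11 F, the time constant is τ = RC = 3.173×10^-5 s, so t/τ = 1.311 and e^(−t/τ) = 0.2696.
I_d = I_cond = (V₀/R) e^(−t/τ) = (3.996×10^-4)(0.2696) = 1.08×10^-4 A.

1.08×10^-4 A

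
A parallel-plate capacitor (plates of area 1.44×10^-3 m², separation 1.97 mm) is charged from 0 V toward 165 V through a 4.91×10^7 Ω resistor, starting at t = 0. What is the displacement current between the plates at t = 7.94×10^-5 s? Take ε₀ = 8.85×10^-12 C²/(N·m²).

C = ε₀A/d = (8.85×10^-12)(1.44×10^-3)/(1.97×10^-3) = 6.469×10^-12 F and τ = RC = 3.176×10^-4 s. I_d in the gap equals the RC charging current.
I_d(t) = (V₀/R) e^(−t/τ) = 3.360×10^-6 · e^(−0.2500) = 2.62×10^-6 A.

2.62×10^-6 A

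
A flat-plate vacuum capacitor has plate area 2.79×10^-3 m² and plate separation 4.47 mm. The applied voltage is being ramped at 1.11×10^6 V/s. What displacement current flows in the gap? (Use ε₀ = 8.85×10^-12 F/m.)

The displacement current equals the charging current C dV/dt. With C = ε₀A/d = (8.85×10^-12)(2.79×10^-3)/(4.47×10^-3) = 5.524×10^-12 F, I_d = (5.524×10^-12)(1.11×10^6) = 6.13×10^-6 A.

6.13×10^-6 A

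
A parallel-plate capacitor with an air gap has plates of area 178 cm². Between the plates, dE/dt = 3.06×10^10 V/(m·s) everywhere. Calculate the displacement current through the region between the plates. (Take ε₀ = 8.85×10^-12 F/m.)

4.82×10^-3 A

The displacement current is ε₀ times dΦ_E/dt = ε₀ A dE/dt = (8.85×10^-12)(0.0178)(3.06×10^10) = 4.82×10^-3 A.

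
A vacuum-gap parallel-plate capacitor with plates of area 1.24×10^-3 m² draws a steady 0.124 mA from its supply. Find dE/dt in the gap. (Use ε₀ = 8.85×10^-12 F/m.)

1.13×10^10 V/(m·s)

The displacement current between the plates equals the conduction current, I_d = 0.124 mA.
Then dE/dt = I_d/(ε₀A) = 1.13×10^10 V/(m·s).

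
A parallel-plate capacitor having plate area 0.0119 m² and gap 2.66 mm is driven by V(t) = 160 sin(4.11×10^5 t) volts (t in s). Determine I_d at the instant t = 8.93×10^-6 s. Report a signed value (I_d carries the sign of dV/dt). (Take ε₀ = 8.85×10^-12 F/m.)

dE/dt = (V₀ω/d)·cos(ωt) with ωt = 3.67023 rad: (160)(4.11×10^5)(-0.8635)/(2.66×10^-3) = -2.135×10^10 V/(m·s).
I_d = ε₀ A dE/dt = (8.85×10^-12)(0.0119)(-2.135×10^10) = -2.25×10^-3 A.

-2.25×10^-3 A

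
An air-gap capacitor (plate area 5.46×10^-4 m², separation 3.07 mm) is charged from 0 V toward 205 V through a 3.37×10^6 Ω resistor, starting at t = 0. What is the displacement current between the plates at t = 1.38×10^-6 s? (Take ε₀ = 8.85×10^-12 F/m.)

C = ε₀A/d = (8.85×10^-12)(5.46×10^-4)/(3.07×10^-3) = 1.574×10^-12 F and τ = RC = 5.304×10^-6 s. I_d in the gap equals the RC charging current.
I_d(t) = (V₀/R) e^(−t/τ) = 6.083×10^-5 · e^(−0.2602) = 4.69×10^-5 A.

4.69×10^-5 A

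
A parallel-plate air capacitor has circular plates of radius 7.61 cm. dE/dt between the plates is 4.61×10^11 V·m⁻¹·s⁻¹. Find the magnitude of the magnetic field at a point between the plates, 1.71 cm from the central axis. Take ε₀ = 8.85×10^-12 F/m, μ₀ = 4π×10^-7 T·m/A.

4.38×10^-8 T

Through the whole plate area (πR² = 0.01819 m²), I_d = ε₀ πR² dE/dt = 0.07421 A.
For r < R the Ampère–Maxwell law gives B(2πr) = μ₀ I_d (r²/R²), so B = μ₀ I_d r/(2πR²) = (4π×10^-7)(0.07421)(0.0171)/(2π·0.0761²) = 4.38×10^-8 T.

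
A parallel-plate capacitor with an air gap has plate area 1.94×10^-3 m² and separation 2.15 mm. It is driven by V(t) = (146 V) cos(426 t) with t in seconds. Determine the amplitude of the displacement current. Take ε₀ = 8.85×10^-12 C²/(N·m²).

4.97×10^-7 A

The displacement current equals the conduction current C dV/dt, which peaks at C V₀ ω.
With C = ε₀A/d = (8.85×10^-12)(1.94×10^-3)/(2.15×10^-3) = 7.986×10^-12 F and ω = 426 rad/s, I_d,max = (7.986×10^-12)(146)(426) = 4.97×10^-7 A.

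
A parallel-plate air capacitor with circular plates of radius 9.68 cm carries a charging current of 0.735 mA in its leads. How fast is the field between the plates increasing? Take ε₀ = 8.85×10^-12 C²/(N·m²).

By continuity, I_d in the gap equals the 0.735 mA flowing in the wire.
Inverting I_d = ε₀ A dE/dt gives dE/dt = 7.35×10^-4 / (8.85×10^-12 · 0.02944) = 2.82×10^9 V/(m·s).

2.82×10^9 V/(m·s)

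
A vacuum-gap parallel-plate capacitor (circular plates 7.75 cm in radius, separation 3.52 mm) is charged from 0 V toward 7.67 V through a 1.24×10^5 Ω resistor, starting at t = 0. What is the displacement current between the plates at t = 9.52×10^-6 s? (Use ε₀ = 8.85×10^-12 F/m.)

1.23×10^-5 A

C = ε₀A/d = (8.85×10^-12)(0.01887)/(3.52×10^-3) = 4.744×10^-11 F and τ = RC = 5.883×10^-6 s. I_d in the gap equals the RC charging current.
I_d(t) = (V₀/R) e^(−t/τ) = 6.185×10^-5 · e^(−1.618) = 1.23×10^-5 A.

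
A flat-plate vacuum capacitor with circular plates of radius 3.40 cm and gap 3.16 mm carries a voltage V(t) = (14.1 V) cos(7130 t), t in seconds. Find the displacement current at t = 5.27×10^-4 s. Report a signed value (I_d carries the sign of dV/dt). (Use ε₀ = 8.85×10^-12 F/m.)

dV/dt = (14.1)(7130)·−sin(3.75751) = 5.808×10^4 V/s.
I_d = C dV/dt with C = ε₀A/d = (8.85×10^-12)(3.632×10^-3)/(3.16×10^-3) = 1.017×10^-11 F, so I_d = (1.017×10^-11)(5.808×10^4) = 5.91×10^-7 A.

5.91×10^-7 A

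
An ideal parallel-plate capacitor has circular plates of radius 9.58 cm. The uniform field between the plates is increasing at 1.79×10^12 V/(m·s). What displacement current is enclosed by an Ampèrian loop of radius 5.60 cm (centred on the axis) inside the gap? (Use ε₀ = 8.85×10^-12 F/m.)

Total displacement current: I_d = ε₀(πR²)(dE/dt) = (8.85×10^-12)(0.02883)(1.79×10^12) = 0.4567 A.
The field is uniform, so I_d,enc = I_d (r/R)² = (0.4567)(5.60/9.58)² = 0.156 A.

0.156 A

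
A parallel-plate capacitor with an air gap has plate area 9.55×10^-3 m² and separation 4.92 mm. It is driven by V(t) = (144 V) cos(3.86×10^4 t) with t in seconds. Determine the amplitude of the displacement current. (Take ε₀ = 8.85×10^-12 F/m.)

9.55×10^-5 A

The displacement current equals the conduction current C dV/dt, which peaks at C V₀ ω.
With C = ε₀A/d = (8.85×10^-12)(9.55×10^-3)/(4.92×10^-3) = 1.718×10^-11 F and ω = 3.86×10^4 rad/s, I_d,max = (1.718×10^-11)(144)(3.86×10^4) = 9.55×10^-5 A.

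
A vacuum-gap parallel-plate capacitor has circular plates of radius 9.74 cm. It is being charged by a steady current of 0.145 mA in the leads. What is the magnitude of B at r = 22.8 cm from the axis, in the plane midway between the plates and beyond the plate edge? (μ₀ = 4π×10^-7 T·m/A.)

1.27×10^-10 T

By continuity the displacement current in the gap matches the conduction current: I_d = 1.45×10^-4 A.
Outside the plates the loop encloses all of I_d, so B·2πr = μ₀ I_d and B = 1.27×10^-10 T.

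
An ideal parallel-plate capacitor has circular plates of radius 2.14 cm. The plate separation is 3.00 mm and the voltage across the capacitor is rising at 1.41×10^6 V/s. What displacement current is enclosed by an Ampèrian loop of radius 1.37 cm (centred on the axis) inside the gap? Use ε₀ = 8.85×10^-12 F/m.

I_d = C dV/dt with C = ε₀πR²/d = 4.245×10^-12 F, so I_d = (4.245×10^-12)(1.41×10^6) = 5.985×10^-6 A.
Through an area πr² the displacement current is I_d·(πr²/πR²) = I_d (r/R)² = 2.45×10^-6 A.

2.45×10^-6 A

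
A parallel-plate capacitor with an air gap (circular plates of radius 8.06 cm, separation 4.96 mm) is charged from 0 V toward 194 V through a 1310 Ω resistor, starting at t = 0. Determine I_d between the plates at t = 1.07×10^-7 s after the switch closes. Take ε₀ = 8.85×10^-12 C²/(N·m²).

0.0157 A

C = ε₀A/d = (8.85×10^-12)(0.02041)/(4.96×10^-3) = 3.642×10^-11 F and τ = RC = 4.771×10^-8 s. I_d in the gap equals the RC charging current.
I_d(t) = (V₀/R) e^(−t/τ) = 0.1481 · e^(−2.243) = 0.0157 A.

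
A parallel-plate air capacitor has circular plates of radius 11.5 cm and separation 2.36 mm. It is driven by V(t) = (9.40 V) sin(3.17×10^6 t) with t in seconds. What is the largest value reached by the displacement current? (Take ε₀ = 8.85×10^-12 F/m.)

The displacement current equals the conduction current C dV/dt, which peaks at C V₀ ω.
With C = ε₀A/d = (8.85×10^-12)(0.04155)/(2.36×10^-3) = 1.558×10^-10 F and ω = 3.17×10^6 rad/s, I_d,max = (1.558×10^-10)(9.40)(3.17×10^6) = 4.64×10^-3 A.

4.64×10^-3 A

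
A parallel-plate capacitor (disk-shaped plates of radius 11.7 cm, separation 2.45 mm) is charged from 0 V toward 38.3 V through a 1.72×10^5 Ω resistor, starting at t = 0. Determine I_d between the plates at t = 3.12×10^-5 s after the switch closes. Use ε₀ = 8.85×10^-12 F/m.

6.93×10^-5 A

C = ε₀A/d = (8.85×10^-12)(0.04301)/(2.45×10^-3) = 1.554×10^-10 F and τ = RC = 2.673×10^-5 s. I_d in the gap equals the RC charging current.
I_d(t) = (V₀/R) e^(−t/τ) = 2.227×10^-4 · e^(−1.167) = 6.93×10^-5 A.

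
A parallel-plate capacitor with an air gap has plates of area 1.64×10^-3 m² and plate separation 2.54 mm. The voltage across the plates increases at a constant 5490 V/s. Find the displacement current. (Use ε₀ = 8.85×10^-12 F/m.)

3.14×10^-8 A

The displacement current equals the charging current C dV/dt. With C = ε₀A/d = (8.85×10^-12)(1.64×10^-3)/(2.54×10^-3) = 5.714×10^-12 F, I_d = (5.714×10^-12)(5490) = 3.14×10^-8 A.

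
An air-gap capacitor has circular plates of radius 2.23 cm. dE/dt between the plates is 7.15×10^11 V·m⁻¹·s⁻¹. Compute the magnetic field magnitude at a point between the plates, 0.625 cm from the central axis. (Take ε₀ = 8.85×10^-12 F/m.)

2.48×10^-8 T

Through the whole plate area (πR² = 1.562×10^-3 m²), I_d = ε₀ πR² dE/dt = 9.884×10^-3 A.
An Ampèrian loop of radius r encloses a fraction (r/R)² of I_d. Then B·2πr = μ₀ I_d (r/R)², giving B = μ₀ I_d r/(2πR²) = 2.48×10^-8 T.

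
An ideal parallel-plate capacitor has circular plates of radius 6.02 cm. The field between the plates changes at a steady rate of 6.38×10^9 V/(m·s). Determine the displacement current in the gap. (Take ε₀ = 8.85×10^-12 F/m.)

6.43×10^-4 A

With a uniform field, Φ_E = EA, so I_d = ε₀ A dE/dt = 6.43×10^-4 A.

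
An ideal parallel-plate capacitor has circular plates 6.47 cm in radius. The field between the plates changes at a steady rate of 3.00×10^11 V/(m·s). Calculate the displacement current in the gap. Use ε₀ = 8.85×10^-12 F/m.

0.0349 A

I_d = ε₀ A (dE/dt) = (8.85×10^-12)(0.01315 m²)(3.00×10^11) = 0.0349 A.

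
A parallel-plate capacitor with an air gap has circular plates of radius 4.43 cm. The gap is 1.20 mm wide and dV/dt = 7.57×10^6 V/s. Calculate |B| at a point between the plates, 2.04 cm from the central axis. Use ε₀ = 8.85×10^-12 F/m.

With E = V/d, dE/dt = 6.308×10^9 V/(m·s) and πR² = 6.165×10^-3 m², giving I_d = ε₀ πR² dE/dt = 3.442×10^-4 A.
An Ampèrian loop of radius r encloses a fraction (r/R)² of I_d. Then B·2πr = μ₀ I_d (r/R)², giving B = μ₀ I_d r/(2πR²) = 7.16×10^-10 T.

7.16×10^-10 T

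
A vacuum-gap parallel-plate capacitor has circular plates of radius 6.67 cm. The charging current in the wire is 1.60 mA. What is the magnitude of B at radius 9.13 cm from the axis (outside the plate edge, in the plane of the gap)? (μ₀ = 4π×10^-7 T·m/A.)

No conduction current crosses the gap, so I_d there equals the 1.60×10^-3 A in the leads.
With r > R the enclosed displacement current is the full I_d; B = μ₀ I_d / (2πr) = 3.50×10^-9 T.

3.50×10^-9 T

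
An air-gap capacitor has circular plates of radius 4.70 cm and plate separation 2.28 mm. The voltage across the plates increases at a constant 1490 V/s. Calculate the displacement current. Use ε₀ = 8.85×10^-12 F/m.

4.01×10^-8 A

The displacement current equals the charging current C dV/dt. With C = ε₀A/d = (8.85×10^-12)(6.940×10^-3)/(2.28×10^-3) = 2.694×10^-11 F, I_d = (2.694×10^-11)(1490) = 4.01×10^-8 A.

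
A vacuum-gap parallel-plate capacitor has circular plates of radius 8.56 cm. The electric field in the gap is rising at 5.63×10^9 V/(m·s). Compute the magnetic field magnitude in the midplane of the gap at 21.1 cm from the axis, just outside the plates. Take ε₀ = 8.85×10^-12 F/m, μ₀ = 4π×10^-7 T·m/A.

I_d = ε₀ dΦ_E/dt = ε₀ πR² (dE/dt) = (8.85×10^-12)(0.02302)(5.63×10^9) = 1.147×10^-3 A through the full plate area.
For r ≥ R the full I_d is enclosed: B = μ₀ I_d/(2πr) = (4π×10^-7)(1.147×10^-3)/(2π·0.211) = 1.09×10^-9 T.

1.09×10^-9 T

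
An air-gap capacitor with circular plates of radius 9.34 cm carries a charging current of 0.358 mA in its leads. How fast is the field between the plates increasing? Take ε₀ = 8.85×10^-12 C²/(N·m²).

1.48×10^9 V/(m·s)

By continuity, I_d in the gap equals the 0.358 mA flowing in the wire.
Inverting I_d = ε₀ A dE/dt gives dE/dt = 3.58×10^-4 / (8.85×10^-12 · 0.02741) = 1.48×10^9 V/(m·s).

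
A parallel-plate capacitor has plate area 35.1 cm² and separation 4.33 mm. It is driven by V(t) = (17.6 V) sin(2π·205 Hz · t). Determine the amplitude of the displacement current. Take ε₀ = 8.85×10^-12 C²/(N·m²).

(dE/dt)_max = V₀ω/d = 5.235×10^6 V/(m·s); ω = 2πf = 1288 rad/s.
I_d,max = ε₀ A (dE/dt)_max = (8.85×10^-12)(3.51×10^-3)(5.235×10^6) = 1.63×10^-7 A.

1.63×10^-7 A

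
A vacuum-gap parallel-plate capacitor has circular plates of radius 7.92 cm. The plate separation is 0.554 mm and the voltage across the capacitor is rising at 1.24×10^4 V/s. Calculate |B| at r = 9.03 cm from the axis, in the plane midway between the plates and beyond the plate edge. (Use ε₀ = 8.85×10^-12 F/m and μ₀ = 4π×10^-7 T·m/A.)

I_d = C dV/dt with C = ε₀πR²/d = 3.149×10^-10 F, so I_d = (3.149×10^-10)(1.24×10^4) = 3.905×10^-6 A.
Outside the plates the loop encloses all of I_d, so B·2πr = μ₀ I_d and B = 8.65×10^-12 T.

8.65×10^-12 T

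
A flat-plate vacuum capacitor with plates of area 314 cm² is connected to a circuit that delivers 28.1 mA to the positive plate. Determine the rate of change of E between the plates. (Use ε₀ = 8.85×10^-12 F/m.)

1.01×10^11 V/(m·s)

The displacement current between the plates equals the conduction current, I_d = 28.1 mA.
Since I_d = ε₀ A dE/dt, dE/dt = I_d/(ε₀A) = (0.0281)/((8.85×10^-12)(0.0314)) = 1.01×10^11 V/(m·s).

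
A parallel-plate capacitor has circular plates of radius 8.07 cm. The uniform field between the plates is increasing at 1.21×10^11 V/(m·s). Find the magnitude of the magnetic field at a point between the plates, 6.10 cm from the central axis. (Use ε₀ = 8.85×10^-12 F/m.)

4.10×10^-8 T

Through the whole plate area (πR² = 0.02046 m²), I_d = ε₀ πR² dE/dt = 0.02191 A.
An Ampèrian loop of radius r encloses a fraction (r/R)² of I_d. Then B·2πr = μ₀ I_d (r/R)², giving B = μ₀ I_d r/(2πR²) = 4.10×10^-8 T.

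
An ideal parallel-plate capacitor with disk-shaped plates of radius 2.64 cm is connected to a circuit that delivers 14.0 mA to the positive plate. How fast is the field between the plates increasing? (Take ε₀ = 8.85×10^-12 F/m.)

7.22×10^11 V/(m·s)

The displacement current between the plates equals the conduction current, I_d = 14.0 mA.
Then dE/dt = I_d/(ε₀A) = 7.22×10^11 V/(m·s).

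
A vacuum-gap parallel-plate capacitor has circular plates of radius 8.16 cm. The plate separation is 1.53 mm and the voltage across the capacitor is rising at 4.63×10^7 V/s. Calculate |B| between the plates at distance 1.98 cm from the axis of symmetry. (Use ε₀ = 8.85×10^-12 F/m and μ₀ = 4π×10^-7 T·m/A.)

3.33×10^-9 T

With E = V/d, dE/dt = 3.026×10^10 V/(m·s) and πR² = 0.02092 m², giving I_d = ε₀ πR² dE/dt = 5.602×10^-3 A.
For r < R the Ampère–Maxwell law gives B(2πr) = μ₀ I_d (r²/R²), so B = μ₀ I_d r/(2πR²) = (4π×10^-7)(5.602×10^-3)(0.0198)/(2π·0.0816²) = 3.33×10^-9 T.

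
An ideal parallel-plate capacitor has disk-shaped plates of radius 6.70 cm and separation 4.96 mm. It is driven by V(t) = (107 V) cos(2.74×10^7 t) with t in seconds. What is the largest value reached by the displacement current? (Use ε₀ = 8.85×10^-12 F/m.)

0.0738 A

C = ε₀A/d = (8.85×10^-12)(0.01410)/(4.96×10^-3) = 2.516×10^-11 F; ω = 2.74×10^7 rad/s.
I_d = C dV/dt, so |I_d|_max = C V₀ ω = (2.516×10^-11)(107)(2.74×10^7) = 0.0738 A.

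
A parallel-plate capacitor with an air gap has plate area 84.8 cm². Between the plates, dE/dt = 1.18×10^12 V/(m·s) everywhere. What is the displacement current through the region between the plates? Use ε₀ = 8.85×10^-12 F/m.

With a uniform field, Φ_E = EA, so I_d = ε₀ A dE/dt = 0.0886 A.

0.0886 A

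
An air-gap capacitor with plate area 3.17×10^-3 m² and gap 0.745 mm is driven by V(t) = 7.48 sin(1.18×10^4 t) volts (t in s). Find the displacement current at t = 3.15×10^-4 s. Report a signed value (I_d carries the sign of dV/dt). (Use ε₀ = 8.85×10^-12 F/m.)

-2.79×10^-6 A

dV/dt = (7.48)(1.18×10^4)·cos(3.717) = -7.405×10^4 V/s.
I_d = C dV/dt with C = ε₀A/d = (8.85×10^-12)(3.17×10^-3)/(7.45×10^-4) = 3.766×10^-11 F, so I_d = (3.766×10^-11)(-7.405×10^4) = -2.79×10^-6 A.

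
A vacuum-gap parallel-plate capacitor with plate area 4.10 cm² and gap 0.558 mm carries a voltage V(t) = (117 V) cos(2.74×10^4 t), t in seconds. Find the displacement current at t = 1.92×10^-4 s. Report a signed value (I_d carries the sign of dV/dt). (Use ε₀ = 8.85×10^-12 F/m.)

dE/dt = (V₀ω/d)·−sin(ωt) with ωt = 5.2608 rad: (117)(2.74×10^4)(0.8534)/(5.58×10^-4) = 4.903×10^9 V/(m·s).
I_d = ε₀ A dE/dt = (8.85×10^-12)(4.10×10^-4)(4.903×10^9) = 1.78×10^-5 A.

1.78×10^-5 A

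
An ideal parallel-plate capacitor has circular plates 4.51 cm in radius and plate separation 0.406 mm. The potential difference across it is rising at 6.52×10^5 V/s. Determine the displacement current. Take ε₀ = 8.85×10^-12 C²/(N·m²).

9.08×10^-5 A

C = ε₀A/d = (8.85×10^-12)(6.390×10^-3)/(4.06×10^-4) = 1.393×10^-10 F.
I_d = C dV/dt = (1.393×10^-10)(6.52×10^5) = 9.08×10^-5 A.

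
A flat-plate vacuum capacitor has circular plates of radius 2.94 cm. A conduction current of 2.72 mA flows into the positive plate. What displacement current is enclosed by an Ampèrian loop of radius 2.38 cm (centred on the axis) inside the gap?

No conduction current crosses the gap, so I_d there equals the 2.72×10^-3 A in the leads.
The field is uniform, so I_d,enc = I_d (r/R)² = (2.72×10^-3)(2.38/2.94)² = 1.78×10^-3 A.

1.78×10^-3 A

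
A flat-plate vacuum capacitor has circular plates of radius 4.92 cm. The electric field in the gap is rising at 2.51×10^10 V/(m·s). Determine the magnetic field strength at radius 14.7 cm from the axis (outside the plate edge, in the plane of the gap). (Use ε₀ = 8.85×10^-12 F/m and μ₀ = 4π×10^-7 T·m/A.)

2.30×10^-9 T

Through the whole plate area (πR² = 7.605×10^-3 m²), I_d = ε₀ πR² dE/dt = 1.689×10^-3 A.
Outside the plates the loop encloses all of I_d, so B·2πr = μ₀ I_d and B = 2.30×10^-9 T.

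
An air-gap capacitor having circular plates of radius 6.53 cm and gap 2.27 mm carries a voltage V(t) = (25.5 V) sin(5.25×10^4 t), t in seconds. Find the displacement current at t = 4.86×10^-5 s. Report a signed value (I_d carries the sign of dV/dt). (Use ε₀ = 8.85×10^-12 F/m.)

dV/dt = (25.5)(5.25×10^4)·cos(2.5515) = -1.112×10^6 V/s.
I_d = C dV/dt with C = ε₀A/d = (8.85×10^-12)(0.01340)/(2.27×10^-3) = 5.224×10^-11 F, so I_d = (5.224×10^-11)(-1.112×10^6) = -5.81×10^-5 A.

-5.81×10^-5 A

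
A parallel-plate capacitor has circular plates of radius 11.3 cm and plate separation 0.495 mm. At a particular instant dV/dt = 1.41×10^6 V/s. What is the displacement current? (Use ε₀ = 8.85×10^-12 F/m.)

1.01×10^-3 A

The field between the plates is E = V/d, so dE/dt = (1.41×10^6)/(4.95×10^-4 m) = 2.848×10^9 V/(m·s).
I_d = ε₀ A (dE/dt) = (8.85×10^-12)(0.04011)(2.848×10^9) = 1.01×10^-3 A.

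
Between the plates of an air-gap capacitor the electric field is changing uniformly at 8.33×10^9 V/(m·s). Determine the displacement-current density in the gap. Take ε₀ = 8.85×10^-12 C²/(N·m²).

0.0737 A/m²

J_d = ε₀ ∂E/∂t, so J_d = 0.0737 A/m².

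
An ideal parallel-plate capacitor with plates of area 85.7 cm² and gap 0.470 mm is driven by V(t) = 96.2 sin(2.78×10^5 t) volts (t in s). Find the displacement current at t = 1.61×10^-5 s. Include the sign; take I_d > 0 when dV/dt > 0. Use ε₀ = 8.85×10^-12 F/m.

dE/dt = (V₀ω/d)·cos(ωt) with ωt = 4.4758 rad: (96.2)(2.78×10^5)(-0.2344)/(4.70×10^-4) = -1.334×10^10 V/(m·s).
I_d = ε₀ A dE/dt = (8.85×10^-12)(8.57×10^-3)(-1.334×10^10) = -1.01×10^-3 A.

-1.01×10^-3 A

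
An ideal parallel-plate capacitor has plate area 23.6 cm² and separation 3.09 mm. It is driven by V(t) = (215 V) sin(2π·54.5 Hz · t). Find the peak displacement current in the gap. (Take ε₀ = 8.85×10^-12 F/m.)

4.98×10^-7 A

C = ε₀A/d = (8.85×10^-12)(2.36×10^-3)/(3.09×10^-3) = 6.759×10^-12 F; ω = 2πf = 342.4 rad/s.
I_d = C dV/dt, so |I_d|_max = C V₀ ω = (6.759×10^-12)(215)(342.4) = 4.98×10^-7 A.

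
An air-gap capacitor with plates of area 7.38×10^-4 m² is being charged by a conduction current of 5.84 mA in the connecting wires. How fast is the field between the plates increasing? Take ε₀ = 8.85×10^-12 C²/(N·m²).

By continuity, I_d in the gap equals the 5.84 mA flowing in the wire.
Inverting I_d = ε₀ A dE/dt gives dE/dt = 5.84×10^-3 / (8.85×10^-12 · 7.38×10^-4) = 8.94×10^11 V/(m·s).

8.94×10^11 V/(m·s)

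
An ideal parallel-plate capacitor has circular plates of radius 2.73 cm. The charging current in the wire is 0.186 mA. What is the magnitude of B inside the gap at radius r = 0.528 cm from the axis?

2.64×10^-10 T

Between the plates the displacement current equals the wire current: I_d = 0.186 mA = 1.86×10^-4 A.
An Ampèrian loop of radius r encloses a fraction (r/R)² of I_d. Then B·2πr = μ₀ I_d (r/R)², giving B = μ₀ I_d r/(2πR²) = 2.64×10^-10 T.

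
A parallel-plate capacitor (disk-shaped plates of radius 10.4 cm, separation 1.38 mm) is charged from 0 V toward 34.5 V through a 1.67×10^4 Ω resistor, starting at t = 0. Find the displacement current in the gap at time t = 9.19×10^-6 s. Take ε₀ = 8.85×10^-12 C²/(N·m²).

With C = ε₀A/d = (8.85×10^-12)(0.03398)/(1.38×10^-3) = 2.179×10^-10 F, the time constant is τ = RC = 3.639×10^-6 s, so t/τ = 2.525 and e^(−t/τ) = 0.08006.
I_d = I_cond = (V₀/R) e^(−t/τ) = (2.066×10^-3)(0.08006) = 1.65×10^-4 A.

1.65×10^-4 A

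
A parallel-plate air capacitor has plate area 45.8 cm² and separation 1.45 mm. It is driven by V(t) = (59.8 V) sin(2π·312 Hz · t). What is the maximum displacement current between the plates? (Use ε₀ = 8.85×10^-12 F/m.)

C = ε₀A/d = (8.85×10^-12)(4.58×10^-3)/(1.45×10^-3) = 2.795×10^-11 F; ω = 2πf = 1960 rad/s.
I_d = C dV/dt, so |I_d|_max = C V₀ ω = (2.795×10^-11)(59.8)(1960) = 3.28×10^-6 A.

3.28×10^-6 A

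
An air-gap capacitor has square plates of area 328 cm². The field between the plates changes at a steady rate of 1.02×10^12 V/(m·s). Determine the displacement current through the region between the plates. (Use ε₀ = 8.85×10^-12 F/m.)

With a uniform field, Φ_E = EA, so I_d = ε₀ A dE/dt = 0.296 A.

0.296 A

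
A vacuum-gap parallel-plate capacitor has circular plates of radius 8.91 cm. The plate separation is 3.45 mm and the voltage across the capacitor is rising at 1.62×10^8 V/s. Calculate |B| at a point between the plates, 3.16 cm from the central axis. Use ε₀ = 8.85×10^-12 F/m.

With E = V/d, dE/dt = 4.696×10^10 V/(m·s) and πR² = 0.02494 m², giving I_d = ε₀ πR² dE/dt = 0.01036 A.
For r < R the Ampère–Maxwell law gives B(2πr) = μ₀ I_d (r²/R²), so B = μ₀ I_d r/(2πR²) = (4π×10^-7)(0.01036)(0.0316)/(2π·0.0891²) = 8.25×10^-9 T.

8.25×10^-9 T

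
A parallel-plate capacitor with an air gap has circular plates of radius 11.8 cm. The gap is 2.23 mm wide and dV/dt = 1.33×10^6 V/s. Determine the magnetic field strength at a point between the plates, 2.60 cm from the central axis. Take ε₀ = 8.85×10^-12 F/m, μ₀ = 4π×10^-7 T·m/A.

I_d = C dV/dt with C = ε₀πR²/d = 1.736×10^-10 F, so I_d = (1.736×10^-10)(1.33×10^6) = 2.309×10^-4 A.
An Ampèrian loop of radius r encloses a fraction (r/R)² of I_d. Then B·2πr = μ₀ I_d (r/R)², giving B = μ₀ I_d r/(2πR²) = 8.62×10^-11 T.

8.62×10^-11 T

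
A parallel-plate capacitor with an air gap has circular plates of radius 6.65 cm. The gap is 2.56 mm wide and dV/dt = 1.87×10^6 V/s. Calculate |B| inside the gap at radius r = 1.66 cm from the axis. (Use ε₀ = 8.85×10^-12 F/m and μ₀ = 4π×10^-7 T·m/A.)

6.74×10^-11 T

With E = V/d, dE/dt = 7.305×10^8 V/(m·s) and πR² = 0.01389 m², giving I_d = ε₀ πR² dE/dt = 8.980×10^-5 A.
An Ampèrian loop of radius r encloses a fraction (r/R)² of I_d. Then B·2πr = μ₀ I_d (r/R)², giving B = μ₀ I_d r/(2πR²) = 6.74×10^-11 T.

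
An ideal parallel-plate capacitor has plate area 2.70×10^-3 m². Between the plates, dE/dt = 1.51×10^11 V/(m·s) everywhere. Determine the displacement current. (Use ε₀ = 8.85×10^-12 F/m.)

The displacement current is ε₀ times dΦ_E/dt = ε₀ A dE/dt = (8.85×10^-12)(2.70×10^-3)(1.51×10^11) = 3.61×10^-3 A.

3.61×10^-3 A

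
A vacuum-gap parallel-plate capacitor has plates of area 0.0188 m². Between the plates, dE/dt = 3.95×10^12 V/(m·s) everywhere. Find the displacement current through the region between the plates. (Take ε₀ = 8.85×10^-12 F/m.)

The displacement current is ε₀ times dΦ_E/dt = ε₀ A dE/dt = (8.85×10^-12)(0.0188)(3.95×10^12) = 0.657 A.

0.657 A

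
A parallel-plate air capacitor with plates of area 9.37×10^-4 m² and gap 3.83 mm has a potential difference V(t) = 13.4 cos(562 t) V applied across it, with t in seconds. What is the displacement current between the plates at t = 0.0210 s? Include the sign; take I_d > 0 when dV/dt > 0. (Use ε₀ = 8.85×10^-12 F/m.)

dV/dt = (13.4)(562)·−sin(11.802) = 5212 V/s.
I_d = C dV/dt with C = ε₀A/d = (8.85×10^-12)(9.37×10^-4)/(3.83×10^-3) = 2.165×10^-12 F, so I_d = (2.165×10^-12)(5212) = 1.13×10^-8 A.

1.13×10^-8 A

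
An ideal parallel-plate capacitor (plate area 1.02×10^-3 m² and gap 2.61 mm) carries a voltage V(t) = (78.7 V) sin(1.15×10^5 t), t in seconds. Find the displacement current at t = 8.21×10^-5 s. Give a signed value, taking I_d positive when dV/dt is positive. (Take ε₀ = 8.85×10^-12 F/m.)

-3.13×10^-5 A

dV/dt = (78.7)(1.15×10^5)·cos(9.4415) = -9.049×10^6 V/s.
I_d = C dV/dt with C = ε₀A/d = (8.85×10^-12)(1.02×10^-3)/(2.61×10^-3) = 3.459×10^-12 F, so I_d = (3.459×10^-12)(-9.049×10^6) = -3.13×10^-5 A.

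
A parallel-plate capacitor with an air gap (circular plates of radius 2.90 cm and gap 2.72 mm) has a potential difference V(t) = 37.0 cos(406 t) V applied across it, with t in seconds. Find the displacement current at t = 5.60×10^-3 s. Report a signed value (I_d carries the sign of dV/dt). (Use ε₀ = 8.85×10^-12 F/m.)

-9.85×10^-8 A

C = ε₀A/d = (8.85×10^-12)(2.642×10^-3)/(2.72×10^-3) = 8.596×10^-12 F. dV/dt = V₀ω·−sin(ωt); at ωt = 2.2736 rad this factor is -0.7630.
I_d = C dV/dt = (8.596×10^-12)(37.0)(406)(-0.7630) = -9.85×10^-8 A.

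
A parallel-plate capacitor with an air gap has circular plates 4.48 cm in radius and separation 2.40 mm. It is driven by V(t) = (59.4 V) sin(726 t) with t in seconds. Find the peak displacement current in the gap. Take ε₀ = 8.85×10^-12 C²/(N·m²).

1.00×10^-6 A

(dE/dt)_max = V₀ω/d = 1.797×10^7 V/(m·s); ω = 726 rad/s.
I_d,max = ε₀ A (dE/dt)_max = (8.85×10^-12)(6.305×10^-3)(1.797×10^7) = 1.00×10^-6 A.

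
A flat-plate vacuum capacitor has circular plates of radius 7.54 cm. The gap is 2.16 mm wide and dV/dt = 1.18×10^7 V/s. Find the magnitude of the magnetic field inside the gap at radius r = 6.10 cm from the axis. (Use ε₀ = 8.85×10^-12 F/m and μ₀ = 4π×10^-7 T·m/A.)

I_d = C dV/dt with C = ε₀πR²/d = 7.318×10^-11 F, so I_d = (7.318×10^-11)(1.18×10^7) = 8.635×10^-4 A.
∮B·dl = μ₀ I_d,enc with I_d,enc = I_d r²/R² = 5.652×10^-4 A; so B = μ₀ I_d,enc/(2πr) = 1.85×10^-9 T.

1.85×10^-9 T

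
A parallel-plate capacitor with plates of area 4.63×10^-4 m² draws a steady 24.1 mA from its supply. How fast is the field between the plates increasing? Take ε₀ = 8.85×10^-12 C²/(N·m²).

The displacement current between the plates equals the conduction current, I_d = 24.1 mA.
Then dE/dt = I_d/(ε₀A) = 5.88×10^12 V/(m·s).

5.88×10^12 V/(m·s)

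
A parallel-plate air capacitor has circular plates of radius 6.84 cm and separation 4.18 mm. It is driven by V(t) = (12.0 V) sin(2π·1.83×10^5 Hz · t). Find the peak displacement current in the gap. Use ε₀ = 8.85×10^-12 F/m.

4.29×10^-4 A

(dE/dt)_max = V₀ω/d = 3.301×10^9 V/(m·s); ω = 2πf = 1.150×10^6 rad/s.
I_d,max = ε₀ A (dE/dt)_max = (8.85×10^-12)(0.01470)(3.301×10^9) = 4.29×10^-4 A.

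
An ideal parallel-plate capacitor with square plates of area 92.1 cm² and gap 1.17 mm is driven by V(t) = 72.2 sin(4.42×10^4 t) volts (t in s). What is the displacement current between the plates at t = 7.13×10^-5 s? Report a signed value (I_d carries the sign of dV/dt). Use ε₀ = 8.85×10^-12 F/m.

-2.22×10^-4 A

dV/dt = (72.2)(4.42×10^4)·cos(3.15146) = -3.191×10^6 V/s.
I_d = C dV/dt with C = ε₀A/d = (8.85×10^-12)(9.21×10^-3)/(1.17×10^-3) = 6.967×10^-11 F, so I_d = (6.967×10^-11)(-3.191×10^6) = -2.22×10^-4 A.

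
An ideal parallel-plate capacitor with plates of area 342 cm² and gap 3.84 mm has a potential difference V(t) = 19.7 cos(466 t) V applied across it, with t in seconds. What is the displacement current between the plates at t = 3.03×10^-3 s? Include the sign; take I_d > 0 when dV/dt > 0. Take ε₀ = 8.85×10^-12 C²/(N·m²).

-7.14×10^-7 A

C = ε₀A/d = (8.85×10^-12)(0.0342)/(3.84×10^-3) = 7.882×10^-11 F. dV/dt = V₀ω·−sin(ωt); at ωt = 1.41198 rad this factor is -0.9874.
I_d = C dV/dt = (7.882×10^-11)(19.7)(466)(-0.9874) = -7.14×10^-7 A.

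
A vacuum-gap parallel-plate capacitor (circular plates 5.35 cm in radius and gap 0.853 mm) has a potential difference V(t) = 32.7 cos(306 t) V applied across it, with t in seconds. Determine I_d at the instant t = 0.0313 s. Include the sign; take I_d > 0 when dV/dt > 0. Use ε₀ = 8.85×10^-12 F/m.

1.42×10^-7 A

C = ε₀A/d = (8.85×10^-12)(8.992×10^-3)/(8.53×10^-4) = 9.329×10^-11 F. dV/dt = V₀ω·−sin(ωt); at ωt = 9.5778 rad this factor is 0.1524.
I_d = C dV/dt = (9.329×10^-11)(32.7)(306)(0.1524) = 1.42×10^-7 A.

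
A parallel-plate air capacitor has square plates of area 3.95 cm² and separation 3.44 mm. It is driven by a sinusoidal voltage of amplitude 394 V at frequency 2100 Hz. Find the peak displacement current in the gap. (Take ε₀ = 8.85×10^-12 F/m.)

5.28×10^-6 A

C = ε₀A/d = (8.85×10^-12)(3.95×10^-4)/(3.44×10^-3) = 1.016×10^-12 F; ω = 2πf = 1.319×10^4 rad/s.
I_d = C dV/dt, so |I_d|_max = C V₀ ω = (1.016×10^-12)(394)(1.319×10^4) = 5.28×10^-6 A.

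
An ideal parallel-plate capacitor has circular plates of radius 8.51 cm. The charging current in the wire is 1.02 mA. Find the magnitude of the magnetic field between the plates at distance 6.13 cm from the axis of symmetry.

By continuity the displacement current in the gap matches the conduction current: I_d = 1.02×10^-3 A.
∮B·dl = μ₀ I_d,enc with I_d,enc = I_d r²/R² = 5.293×10^-4 A; so B = μ₀ I_d,enc/(2πr) = 1.73×10^-9 T.

1.73×10^-9 T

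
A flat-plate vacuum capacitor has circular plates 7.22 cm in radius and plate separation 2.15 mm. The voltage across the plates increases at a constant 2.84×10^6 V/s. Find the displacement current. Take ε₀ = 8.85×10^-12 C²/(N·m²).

E = V/d so dE/dt = (dV/dt)/d = 1.321×10^9 V/(m·s), and I_d = ε₀ A dE/dt = (8.85×10^-12)(0.01638)(1.321×10^9) = 1.91×10^-4 A.

1.91×10^-4 A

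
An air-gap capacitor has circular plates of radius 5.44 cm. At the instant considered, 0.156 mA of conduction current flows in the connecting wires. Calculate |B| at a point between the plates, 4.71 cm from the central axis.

4.97×10^-10 T

By continuity the displacement current in the gap matches the conduction current: I_d = 1.56×10^-4 A.
An Ampèrian loop of radius r encloses a fraction (r/R)² of I_d. Then B·2πr = μ₀ I_d (r/R)², giving B = μ₀ I_d r/(2πR²) = 4.97×10^-10 T.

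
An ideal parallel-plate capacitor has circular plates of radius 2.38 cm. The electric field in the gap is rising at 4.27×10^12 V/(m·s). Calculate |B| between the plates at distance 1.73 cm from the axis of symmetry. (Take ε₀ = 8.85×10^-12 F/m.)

Through the whole plate area (πR² = 1.780×10^-3 m²), I_d = ε₀ πR² dE/dt = 0.06727 A.
An Ampèrian loop of radius r encloses a fraction (r/R)² of I_d. Then B·2πr = μ₀ I_d (r/R)², giving B = μ₀ I_d r/(2πR²) = 4.11×10^-7 T.

4.11×10^-7 T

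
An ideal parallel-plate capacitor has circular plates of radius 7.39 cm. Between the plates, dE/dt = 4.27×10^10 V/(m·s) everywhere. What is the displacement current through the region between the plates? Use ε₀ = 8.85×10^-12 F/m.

With a uniform field, Φ_E = EA, so I_d = ε₀ A dE/dt = 6.48×10^-3 A.

6.48×10^-3 A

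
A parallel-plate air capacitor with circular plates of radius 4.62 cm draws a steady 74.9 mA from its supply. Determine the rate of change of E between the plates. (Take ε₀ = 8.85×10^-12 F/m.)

By continuity, I_d in the gap equals the 74.9 mA flowing in the wire.
Since I_d = ε₀ A dE/dt, dE/dt = I_d/(ε₀A) = (0.0749)/((8.85×10^-12)(6.706×10^-3)) = 1.26×10^12 V/(m·s).

1.26×10^12 V/(m·s)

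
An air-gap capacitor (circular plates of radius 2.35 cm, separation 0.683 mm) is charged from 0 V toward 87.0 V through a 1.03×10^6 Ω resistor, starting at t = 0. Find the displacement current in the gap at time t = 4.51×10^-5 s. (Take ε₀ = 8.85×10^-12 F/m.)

C = ε₀A/d = (8.85×10^-12)(1.735×10^-3)/(6.83×10^-4) = 2.248×10^-11 F, so τ = RC = 2.315×10^-5 s.
The conduction current is I(t) = (V₀/R) e^(−t/τ), and the displacement current between the plates equals it.
t/τ = 1.948; I_d = (87.0/1.03×10^6) · e^(−1.948) = (8.447×10^-5)(0.1426) = 1.20×10^-5 A.

1.20×10^-5 A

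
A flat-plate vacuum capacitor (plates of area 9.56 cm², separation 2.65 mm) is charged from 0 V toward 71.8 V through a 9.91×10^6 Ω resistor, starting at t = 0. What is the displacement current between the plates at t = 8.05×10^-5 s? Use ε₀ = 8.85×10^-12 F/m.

C = ε₀A/d = (8.85×10^-12)(9.56×10^-4)/(2.65×10^-3) = 3.193×10^-12 F and τ = RC = 3.164×10^-5 s. I_d in the gap equals the RC charging current.
I_d(t) = (V₀/R) e^(−t/τ) = 7.245×10^-6 · e^(−2.544) = 5.69×10^-7 A.

5.69×10^-7 A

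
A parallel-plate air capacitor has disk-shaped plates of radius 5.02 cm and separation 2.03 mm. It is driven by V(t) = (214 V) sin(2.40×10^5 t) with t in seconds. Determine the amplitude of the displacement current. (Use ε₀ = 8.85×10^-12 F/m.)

1.77×10^-3 A

(dE/dt)_max = V₀ω/d = 2.530×10^10 V/(m·s); ω = 2.40×10^5 rad/s.
I_d,max = ε₀ A (dE/dt)_max = (8.85×10^-12)(7.917×10^-3)(2.530×10^10) = 1.77×10^-3 A.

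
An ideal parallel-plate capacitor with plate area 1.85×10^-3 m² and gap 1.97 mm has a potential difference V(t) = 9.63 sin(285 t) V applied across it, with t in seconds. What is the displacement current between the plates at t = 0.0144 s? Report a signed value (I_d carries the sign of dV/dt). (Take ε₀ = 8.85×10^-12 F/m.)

-1.30×10^-8 A

dE/dt = (V₀ω/d)·cos(ωt) with ωt = 4.104 rad: (9.63)(285)(-0.5715)/(1.97×10^-3) = -7.962×10^5 V/(m·s).
I_d = ε₀ A dE/dt = (8.85×10^-12)(1.85×10^-3)(-7.962×10^5) = -1.30×10^-8 A.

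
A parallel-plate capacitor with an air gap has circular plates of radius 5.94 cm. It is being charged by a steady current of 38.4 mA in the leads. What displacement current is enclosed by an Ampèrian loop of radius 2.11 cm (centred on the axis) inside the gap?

4.85×10^-3 A

By continuity the displacement current in the gap matches the conduction current: I_d = 0.0384 A.
The field is uniform, so I_d,enc = I_d (r/R)² = (0.0384)(2.11/5.94)² = 4.85×10^-3 A.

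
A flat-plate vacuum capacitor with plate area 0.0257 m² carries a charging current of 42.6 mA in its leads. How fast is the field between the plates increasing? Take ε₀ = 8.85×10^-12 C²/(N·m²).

1.87×10^11 V/(m·s)

By continuity, I_d in the gap equals the 42.6 mA flowing in the wire.
Inverting I_d = ε₀ A dE/dt gives dE/dt = 0.0426 / (8.85×10^-12 · 0.0257) = 1.87×10^11 V/(m·s).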